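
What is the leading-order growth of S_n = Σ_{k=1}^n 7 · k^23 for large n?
S_n ~ 7 · n^24 / 24

By integral comparison (Euler-Maclaurin), Σ_{k=1}^n 7 · k^23 = 7 · ∫_0^n x^23 dx + O(n^23) = 7 · n^24/24 + O(n^23). (Equivalently, Faulhaber's formula gives the same leading term.)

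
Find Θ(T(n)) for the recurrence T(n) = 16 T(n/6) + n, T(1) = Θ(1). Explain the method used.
T(n) = Θ(n^(log_6 16))

Master theorem: compare f(n) = n to n^(log_6 16) where log_6 16 ≈ 1.547. Since 1 < log_6 16, we have f(n) = O(n^(log_6 16 − ε)) for some ε > 0 — Case 1. Hence T(n) = Θ(n^(log_6 16)).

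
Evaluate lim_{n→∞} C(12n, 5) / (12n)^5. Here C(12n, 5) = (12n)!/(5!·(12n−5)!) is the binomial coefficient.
lim = 1/5! = 1/120

With N = 12n → ∞: C(N, 5) / N^5 = [N(N−1)…(N−4)] / (5! · N^5) = (1/5!) · 1 · (1 − 1/(12n)) · (1 − 2/(12n)) · (1 − 3/(12n)) · (1 − 4/(12n)). Each factor → 1 as N → ∞, so the limit is 1/5! = 1/120.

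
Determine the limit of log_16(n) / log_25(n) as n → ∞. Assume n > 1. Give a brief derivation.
lim = ln(25) / ln(16) = log_16(25)

Change of base: log_16(n) = ln n / ln 16 and log_25(n) = ln n / ln 25. The ratio is (ln n / ln 16) · (ln 25 / ln n) = ln 25 / ln 16, a constant independent of n. So the limit is ln 25 / ln 16 = log_16(25).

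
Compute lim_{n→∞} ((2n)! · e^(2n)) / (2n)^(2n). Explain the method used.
lim = ∞

Stirling: (2n)! ~ sqrt(2π·2n) · (2n/e)^(2n). Hence
  (2n)! · e^(2n) / (2n)^(2n) ~ sqrt(2π·2n) = sqrt(2π·2) · sqrt(n) → ∞.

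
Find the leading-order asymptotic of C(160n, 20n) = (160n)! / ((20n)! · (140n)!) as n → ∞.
C(160n, 20n) ~ (16777216/823543)^(20n) · sqrt(4/(7π·20n))

Write N = 20n. Apply Stirling to each factorial:
  (8N)! ~ sqrt(2π·8N) · (8N/e)^(8N),
  N! ~ sqrt(2π N) · (N/e)^N,
  (7N)! ~ sqrt(2π·7N) · (7N/e)^(7N).
The exponential factors combine to (8N)^(8N) / (N^N · (7N)^(7N)) = 8^(8N)/7^(7N) = (8^8/7^7)^N = (16777216/823543)^N.
The square-root prefactors combine to sqrt(2π·8N) / (sqrt(2π N)·sqrt(2π·7N)) = sqrt(8 / (2π·7·N)) = sqrt(4/(7π·20n)).
Substituting N = 20n: C(160n, 20n) ~ (16777216/823543)^(20n) · sqrt(4/(7π·20n)).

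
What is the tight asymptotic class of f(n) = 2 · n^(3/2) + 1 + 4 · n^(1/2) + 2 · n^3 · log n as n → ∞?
f(n) ∈ Θ(n^3 · log n)

Compare the terms by growth order. For large n, n^a · (log n)^b dominates n^a' · (log n)^b' iff a > a', or (a = a' and b > b'). Ranking the 4 terms shows the dominant one is 2 · n^3 · log n. Hence f(n) ∈ Θ(n^3 · log n).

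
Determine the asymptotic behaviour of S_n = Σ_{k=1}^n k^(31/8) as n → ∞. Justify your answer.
S_n ~ (8/39) · n^(39/8)

Integral comparison: Σ_{k=1}^n k^(31/8) = ∫_0^n x^(31/8) dx + O(n^(31/8)). The integral is n^(1 + 31/8) / (1 + 31/8) = n^((31+8)/8) / ((31+8)/8) = (8/39) · n^(39/8).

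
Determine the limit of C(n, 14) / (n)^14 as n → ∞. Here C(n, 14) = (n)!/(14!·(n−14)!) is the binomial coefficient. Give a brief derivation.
lim = 1/14! = 1/87178291200

With N = n → ∞: C(N, 14) / N^14 = [N(N−1)…(N−13)] / (14! · N^14) = (1/14!) · 1 · (1 − 1/n) · … · (1 − 13/n). Each factor → 1 as N → ∞, so the limit is 1/14! = 1/87178291200.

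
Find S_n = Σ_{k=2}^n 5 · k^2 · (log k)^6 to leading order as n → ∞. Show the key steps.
S_n ~ 5 · n^3 · (log n)^6 / 3

By integral comparison, S_n = ∫_1^n 5 · x^2 · (log x)^6 dx + O(n^2 · (log n)^6). For the integral, the leading term of ∫_1^n x^2 (log x)^6 dx is n^3/3 · (log n)^6 (by repeated integration by parts; each step lowers the log-exponent and produces a relatively O(1/log n) correction). Hence S_n ~ 5 · n^3 · (log n)^6 / 3.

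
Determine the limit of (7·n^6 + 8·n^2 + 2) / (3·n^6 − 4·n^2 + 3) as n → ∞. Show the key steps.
lim = 7/3

For large n the leading n^6 terms dominate both numerator and denominator. Dividing top and bottom by n^6, every other term tends to 0, leaving 7/3.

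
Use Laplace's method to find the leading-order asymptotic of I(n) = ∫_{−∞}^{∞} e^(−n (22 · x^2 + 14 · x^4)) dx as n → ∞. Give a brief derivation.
I(n) ~ sqrt(π/(22n))

φ(x) = 22 · x^2 + 14 · x^4 has its unique global minimum at x* = 0 (since φ'(x) = 44x + 56x^3 = 0 only at x = 0 for real x with both coefficients positive, and φ → ∞ as |x| → ∞). At x* = 0, φ(0) = 0 and φ''(0) = 44. Laplace's method then gives
  I(n) ~ sqrt(2π / (n · φ''(0))) · e^(−n φ(0)) = sqrt(2π / (44n)) = sqrt(π/(22n)).
The 14 · x^4 term contributes only at subleading order (an O(1/n) relative correction).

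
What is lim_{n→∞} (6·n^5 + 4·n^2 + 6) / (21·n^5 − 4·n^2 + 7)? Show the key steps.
lim = 6/21 = 2/7

For large n the leading n^5 terms dominate both numerator and denominator. Dividing top and bottom by n^5, every other term tends to 0, leaving 6/21 = 2/7.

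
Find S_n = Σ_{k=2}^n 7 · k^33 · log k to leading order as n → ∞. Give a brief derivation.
S_n ~ 7 · n^34 log n / 34 − 7 · n^34 / 1156

By integral comparison, S_n = ∫_1^n 7 · x^33 · log x dx + O(n^33 · log n). For the integral, ∫ x^33 log x dx = n^34 log n / 34 − n^34/1156 (integration by parts). Hence S_n ~ 7 · n^34 log n / 34 − 7 · n^34 / 1156.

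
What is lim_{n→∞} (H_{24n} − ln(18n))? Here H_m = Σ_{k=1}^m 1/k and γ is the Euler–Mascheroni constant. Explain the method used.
lim = ln(4/3) + γ

By Euler-Maclaurin, H_m = ln m + γ + O(1/m). So
  H_{24n} − ln(18n) = ln(24n) + γ − ln(18n) + O(1/n)
                       = ln(24/18) + γ + O(1/n).
Hence the limit is ln(24/18) + γ (= ln(4/3)).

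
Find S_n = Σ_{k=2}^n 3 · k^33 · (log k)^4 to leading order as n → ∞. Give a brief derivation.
S_n ~ 3 · n^34 · (log n)^4 / 34

By integral comparison, S_n = ∫_1^n 3 · x^33 · (log x)^4 dx + O(n^33 · (log n)^4). For the integral, the leading term of ∫_1^n x^33 (log x)^4 dx is n^34/34 · (log n)^4 (by repeated integration by parts; each step lowers the log-exponent and produces a relatively O(1/log n) correction). Hence S_n ~ 3 · n^34 · (log n)^4 / 34.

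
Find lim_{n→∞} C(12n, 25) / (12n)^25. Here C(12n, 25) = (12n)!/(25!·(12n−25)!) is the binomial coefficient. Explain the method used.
lim = 1/25! = 1/15511210043330985984000000

With N = 12n → ∞: C(N, 25) / N^25 = [N(N−1)…(N−24)] / (25! · N^25) = (1/25!) · 1 · (1 − 1/(12n)) · … · (1 − 24/(12n)). Each factor → 1 as N → ∞, so the limit is 1/25! = 1/15511210043330985984000000.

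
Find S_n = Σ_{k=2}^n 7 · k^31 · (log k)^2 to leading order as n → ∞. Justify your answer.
S_n ~ 7 · n^32 · (log n)^2 / 32

By integral comparison, S_n = ∫_1^n 7 · x^31 · (log x)^2 dx + O(n^31 · (log n)^2). For the integral, the leading term of ∫_1^n x^31 (log x)^2 dx is n^32/32 · (log n)^2 (by repeated integration by parts; each step lowers the log-exponent and produces a relatively O(1/log n) correction). Hence S_n ~ 7 · n^32 · (log n)^2 / 32.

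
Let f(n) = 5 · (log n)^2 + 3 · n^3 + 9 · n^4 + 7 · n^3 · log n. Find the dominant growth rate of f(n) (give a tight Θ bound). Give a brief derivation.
f(n) ∈ Θ(n^4)

Compare the terms by growth order. For large n, n^a · (log n)^b dominates n^a' · (log n)^b' iff a > a', or (a = a' and b > b'). Ranking the 4 terms shows the dominant one is 9 · n^4. Hence f(n) ∈ Θ(n^4).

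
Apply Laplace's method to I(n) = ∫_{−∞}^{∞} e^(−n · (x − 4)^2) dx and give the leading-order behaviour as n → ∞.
I(n) = sqrt(π/n)

Here φ(x) = (x − 4)^2 has its unique minimum at x* = 4 with φ(x*) = 0 and φ''(x*) = 2. Laplace's method gives
  I(n) ~ e^(−n φ(x*)) · sqrt(2π / (n · φ''(x*))) = sqrt(2π / (2n)) = sqrt(π/n).
This is exact: substituting u = (x − 4)·sqrt(n) gives I(n) = (1/sqrt(n)) ∫_{−∞}^{∞} e^(−u^2) du = sqrt(π/n).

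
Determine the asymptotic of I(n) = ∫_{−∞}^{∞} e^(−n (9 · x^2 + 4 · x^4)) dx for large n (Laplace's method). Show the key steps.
I(n) ~ sqrt(π/(9n))

φ(x) = 9 · x^2 + 4 · x^4 has its unique global minimum at x* = 0 (since φ'(x) = 18x + 16x^3 = 0 only at x = 0 for real x with both coefficients positive, and φ → ∞ as |x| → ∞). At x* = 0, φ(0) = 0 and φ''(0) = 18. Laplace's method then gives
  I(n) ~ sqrt(2π / (n · φ''(0))) · e^(−n φ(0)) = sqrt(2π / (18n)) = sqrt(π/(9n)).
The 4 · x^4 term contributes only at subleading order (an O(1/n) relative correction).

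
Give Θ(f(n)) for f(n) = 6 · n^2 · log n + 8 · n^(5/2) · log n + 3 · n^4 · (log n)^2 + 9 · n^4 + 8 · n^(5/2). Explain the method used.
f(n) ∈ Θ(n^4 · (log n)^2)

Compare the terms by growth order. For large n, n^a · (log n)^b dominates n^a' · (log n)^b' iff a > a', or (a = a' and b > b'). Ranking the 5 terms shows the dominant one is 3 · n^4 · (log n)^2. Hence f(n) ∈ Θ(n^4 · (log n)^2).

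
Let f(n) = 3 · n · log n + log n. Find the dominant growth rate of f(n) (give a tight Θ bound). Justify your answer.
f(n) ∈ Θ(n · log n)

Compare the terms by growth order. For large n, n^a · (log n)^b dominates n^a' · (log n)^b' iff a > a', or (a = a' and b > b'). Ranking the 2 terms shows the dominant one is 3 · n · log n. Hence f(n) ∈ Θ(n · log n).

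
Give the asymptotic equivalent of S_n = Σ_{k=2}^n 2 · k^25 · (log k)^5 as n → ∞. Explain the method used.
S_n ~ n^26 · (log n)^5 / 13

By integral comparison, S_n = ∫_1^n 2 · x^25 · (log x)^5 dx + O(n^25 · (log n)^5). For the integral, the leading term of ∫_1^n x^25 (log x)^5 dx is n^26/26 · (log n)^5 (by repeated integration by parts; each step lowers the log-exponent and produces a relatively O(1/log n) correction). Hence S_n ~ n^26 · (log n)^5 / 13.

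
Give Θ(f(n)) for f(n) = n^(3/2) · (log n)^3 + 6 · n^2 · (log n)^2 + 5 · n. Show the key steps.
f(n) ∈ Θ(n^2 · (log n)^2)

Compare the terms by growth order. For large n, n^a · (log n)^b dominates n^a' · (log n)^b' iff a > a', or (a = a' and b > b'). Ranking the 3 terms shows the dominant one is 6 · n^2 · (log n)^2. Hence f(n) ∈ Θ(n^2 · (log n)^2).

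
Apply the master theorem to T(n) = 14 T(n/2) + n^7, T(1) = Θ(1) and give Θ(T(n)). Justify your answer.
T(n) = Θ(n^7)

log_2 14 ≈ 3.807. f(n) = n^7 dominates n^(log_2 14) since 7 > 3.807, and the regularity condition a·f(n/b) = 14·(n/2)^7 = (14/128)·n^7 ≤ c·f(n) holds with c = 14/128 ≈ 0.109 < 1. So this is Case 3: T(n) = Θ(f(n)) = Θ(n^7).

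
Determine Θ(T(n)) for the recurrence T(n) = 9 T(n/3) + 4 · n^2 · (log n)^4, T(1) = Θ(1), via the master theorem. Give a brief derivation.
T(n) = Θ(n^2 · (log n)^5)

Here log_3 9 = 2 and f(n) = 4 · n^2 · (log n)^4 = Θ(n^(log_3 9) · (log n)^4). This is the extended Case 2 of the master theorem (f matches the critical exponent up to log factors), giving T(n) = Θ(n^(log_3 9) · (log n)^(4+1)) = Θ(n^2 · (log n)^5).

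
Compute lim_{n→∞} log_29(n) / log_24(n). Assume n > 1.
lim = ln(24) / ln(29) = log_29(24)

Change of base: log_29(n) = ln n / ln 29 and log_24(n) = ln n / ln 24. The ratio is (ln n / ln 29) · (ln 24 / ln n) = ln 24 / ln 29, a constant independent of n. So the limit is ln 24 / ln 29 = log_29(24).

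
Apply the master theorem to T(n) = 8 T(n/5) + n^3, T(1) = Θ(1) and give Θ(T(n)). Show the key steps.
T(n) = Θ(n^3)

log_5 8 ≈ 1.292. f(n) = n^3 dominates n^(log_5 8) since 3 > 1.292, and the regularity condition a·f(n/b) = 8·(n/5)^3 = (8/125)·n^3 ≤ c·f(n) holds with c = 8/125 ≈ 0.064 < 1. So this is Case 3: T(n) = Θ(f(n)) = Θ(n^3).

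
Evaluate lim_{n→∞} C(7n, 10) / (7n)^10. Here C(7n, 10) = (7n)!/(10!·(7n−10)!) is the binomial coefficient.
lim = 1/10! = 1/3628800

With N = 7n → ∞: C(N, 10) / N^10 = [N(N−1)…(N−9)] / (10! · N^10) = (1/10!) · 1 · (1 − 1/(7n)) · … · (1 − 9/(7n)). Each factor → 1 as N → ∞, so the limit is 1/10! = 1/3628800.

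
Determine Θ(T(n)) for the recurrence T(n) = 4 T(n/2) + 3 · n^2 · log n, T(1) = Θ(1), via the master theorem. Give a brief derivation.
T(n) = Θ(n^2 · (log n)^2)

Here log_2 4 = 2 and f(n) = 3 · n^2 · log n = Θ(n^(log_2 4) · (log n)^1). This is the extended Case 2 of the master theorem (f matches the critical exponent up to log factors), giving T(n) = Θ(n^(log_2 4) · (log n)^(1+1)) = Θ(n^2 · (log n)^2).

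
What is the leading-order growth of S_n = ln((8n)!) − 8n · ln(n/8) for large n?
S_n ~ 8n · (ln 64 − 1) + O(ln n)

Stirling: ln((8n)!) = 8n ln(8n) − 8n + O(ln n).
  S_n = 8n ln(8n) − 8n − 8n ln(n/8) + O(ln n)
      = 8n ln(8n) − 8n ln n + 8n ln 8 − 8n + O(ln n)
      = 8n ln 8 + 8n ln 8 − 8n + O(ln n)
      = 8n (ln 64 − 1) + O(ln n).
Numerically ln(64) − 1 ≈ 3.1589.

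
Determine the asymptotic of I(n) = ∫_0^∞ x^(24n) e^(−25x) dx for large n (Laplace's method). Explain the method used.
I(n) ~ (sqrt(2π·24n) / 25) · (24n/(25e))^(24n)

Write the integrand as exp(24n ln x − 25x) and set f(x) = 24n ln x − 25x. Then f'(x) = 24n/x − 25 = 0 at x* = 24n/25, and f''(x*) = −24n/x*^2 = −25^2/(24n). Laplace's method (interior maximum) gives
  I(n) ~ e^(f(x*)) · sqrt(2π / |f''(x*)|)
        = exp(24n ln(24n/25) − 24n) · sqrt(2π · 24n / 25^2)
        = (24n/25)^(24n) e^(−24n) · sqrt(2π·24n) / 25
        = (sqrt(2π·24n) / 25) · (24n/(25e))^(24n).
This matches Γ(24n+1)/25^(24n+1) with Stirling applied to Γ.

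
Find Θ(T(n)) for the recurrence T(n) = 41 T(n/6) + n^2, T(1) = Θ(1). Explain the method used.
T(n) = Θ(n^(log_6 41))

Master theorem: compare f(n) = n^2 to n^(log_6 41) where log_6 41 ≈ 2.073. Since 2 < log_6 41, we have f(n) = O(n^(log_6 41 − ε)) for some ε > 0 — Case 1. Hence T(n) = Θ(n^(log_6 41)).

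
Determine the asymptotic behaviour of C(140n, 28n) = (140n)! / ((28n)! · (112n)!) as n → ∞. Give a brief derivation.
C(140n, 28n) ~ (3125/256)^(28n) · sqrt(5/(8π·28n))

Write N = 28n. Apply Stirling to each factorial:
  (5N)! ~ sqrt(2π·5N) · (5N/e)^(5N),
  N! ~ sqrt(2π N) · (N/e)^N,
  (4N)! ~ sqrt(2π·4N) · (4N/e)^(4N).
The exponential factors combine to (5N)^(5N) / (N^N · (4N)^(4N)) = 5^(5N)/4^(4N) = (5^5/4^4)^N = (3125/256)^N.
The square-root prefactors combine to sqrt(2π·5N) / (sqrt(2π N)·sqrt(2π·4N)) = sqrt(5 / (2π·4·N)) = sqrt(5/(8π·28n)).
Substituting N = 28n: C(140n, 28n) ~ (3125/256)^(28n) · sqrt(5/(8π·28n)).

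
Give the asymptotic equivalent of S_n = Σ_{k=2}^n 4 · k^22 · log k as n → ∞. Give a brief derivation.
S_n ~ 4 · n^23 log n / 23 − 4 · n^23 / 529

By integral comparison, S_n = ∫_1^n 4 · x^22 · log x dx + O(n^22 · log n). For the integral, ∫ x^22 log x dx = n^23 log n / 23 − n^23/529 (integration by parts). Hence S_n ~ 4 · n^23 log n / 23 − 4 · n^23 / 529.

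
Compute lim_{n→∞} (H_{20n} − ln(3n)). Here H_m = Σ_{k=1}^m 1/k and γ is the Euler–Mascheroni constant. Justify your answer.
lim = ln(20/3) + γ

By Euler-Maclaurin, H_m = ln m + γ + O(1/m). So
  H_{20n} − ln(3n) = ln(20n) + γ − ln(3n) + O(1/n)
                       = ln(20/3) + γ + O(1/n).
Hence the limit is ln(20/3) + γ.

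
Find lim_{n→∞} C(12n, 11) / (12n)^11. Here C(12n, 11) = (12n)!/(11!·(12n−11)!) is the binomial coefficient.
lim = 1/11! = 1/39916800

With N = 12n → ∞: C(N, 11) / N^11 = [N(N−1)…(N−10)] / (11! · N^11) = (1/11!) · 1 · (1 − 1/(12n)) · … · (1 − 10/(12n)). Each factor → 1 as N → ∞, so the limit is 1/11! = 1/39916800.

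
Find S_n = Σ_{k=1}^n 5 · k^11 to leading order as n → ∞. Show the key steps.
S_n ~ 5 · n^12 / 12

By integral comparison (Euler-Maclaurin), Σ_{k=1}^n 5 · k^11 = 5 · ∫_0^n x^11 dx + O(n^11) = 5 · n^12/12 + O(n^11). (Equivalently, Faulhaber's formula gives the same leading term.)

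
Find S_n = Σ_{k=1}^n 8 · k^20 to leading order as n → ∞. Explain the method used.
S_n ~ 8 · n^21 / 21

By integral comparison (Euler-Maclaurin), Σ_{k=1}^n 8 · k^20 = 8 · ∫_0^n x^20 dx + O(n^20) = 8 · n^21/21 + O(n^20). (Equivalently, Faulhaber's formula gives the same leading term.)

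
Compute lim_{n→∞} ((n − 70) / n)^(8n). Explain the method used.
lim = e^(−560)

Rewrite as (1 − 70/n)^(8n). By the standard limit (1 + x/n)^n → e^x, we have (1 − 70/n)^n → e^(−70), and raising to the 8th power gives e^(−560).
More precisely, ln[(1 − 70/n)^(8n)] = 8n · ln(1 − 70/n) = 8n · (-70/n + O(1/n^2)) = -560 + O(1/n) → -560.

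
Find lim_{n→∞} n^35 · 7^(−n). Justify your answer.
lim = 0

Exponentials with base > 1 dominate every fixed polynomial: for any fixed c, n^c / 7^n → 0 as n → ∞ (e.g. by the ratio test, or by writing 7^n = e^(n ln 7) and noting e^(n ln 7) / n^c → ∞). Hence n^35 · 7^(−n) = n^35 / 7^n → 0.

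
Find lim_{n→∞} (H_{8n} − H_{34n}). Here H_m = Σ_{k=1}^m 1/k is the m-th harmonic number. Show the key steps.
lim = ln(8/34) = ln(4/17)

Euler-Maclaurin gives H_m = ln m + γ + 1/(2m) + O(1/m^2). The γ and O(1/m) terms cancel in the difference:
  H_{8n} − H_{34n} = ln(8n) − ln(34n) + O(1/n) = ln(8/34) + O(1/n).
Hence the limit is ln(8/34) = ln(4/17).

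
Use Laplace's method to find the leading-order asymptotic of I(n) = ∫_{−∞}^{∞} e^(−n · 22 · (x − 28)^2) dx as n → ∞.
I(n) = sqrt(π/(22n))

Here φ(x) = 22 · (x − 28)^2 has its unique minimum at x* = 28 with φ(x*) = 0 and φ''(x*) = 44. Laplace's method gives
  I(n) ~ e^(−n φ(x*)) · sqrt(2π / (n · φ''(x*))) = sqrt(2π / (44n)) = sqrt(π/(22n)).
This is exact: substituting u = (x − 28)·sqrt(22n) gives I(n) = (1/sqrt(22n)) ∫_{−∞}^{∞} e^(−u^2) du = sqrt(π/(22n)).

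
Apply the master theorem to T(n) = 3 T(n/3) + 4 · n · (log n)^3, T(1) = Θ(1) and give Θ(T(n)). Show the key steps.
T(n) = Θ(n · (log n)^4)

Here log_3 3 = 1 and f(n) = 4 · n · (log n)^3 = Θ(n^(log_3 3) · (log n)^3). This is the extended Case 2 of the master theorem (f matches the critical exponent up to log factors), giving T(n) = Θ(n^(log_3 3) · (log n)^(3+1)) = Θ(n · (log n)^4).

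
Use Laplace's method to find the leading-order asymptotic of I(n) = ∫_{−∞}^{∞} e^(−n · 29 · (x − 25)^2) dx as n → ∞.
I(n) = sqrt(π/(29n))

Here φ(x) = 29 · (x − 25)^2 has its unique minimum at x* = 25 with φ(x*) = 0 and φ''(x*) = 58. Laplace's method gives
  I(n) ~ e^(−n φ(x*)) · sqrt(2π / (n · φ''(x*))) = sqrt(2π / (58n)) = sqrt(π/(29n)).
This is exact: substituting u = (x − 25)·sqrt(29n) gives I(n) = (1/sqrt(29n)) ∫_{−∞}^{∞} e^(−u^2) du = sqrt(π/(29n)).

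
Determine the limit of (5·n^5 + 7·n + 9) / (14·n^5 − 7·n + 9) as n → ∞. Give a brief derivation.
lim = 5/14

For large n the leading n^5 terms dominate both numerator and denominator. Dividing top and bottom by n^5, every other term tends to 0, leaving 5/14.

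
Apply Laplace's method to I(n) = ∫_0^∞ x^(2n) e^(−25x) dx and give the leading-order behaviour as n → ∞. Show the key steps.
I(n) ~ (sqrt(2π·2n) / 25) · (2n/(25e))^(2n)

Write the integrand as exp(2n ln x − 25x) and set f(x) = 2n ln x − 25x. Then f'(x) = 2n/x − 25 = 0 at x* = 2n/25, and f''(x*) = −2n/x*^2 = −25^2/(2n). Laplace's method (interior maximum) gives
  I(n) ~ e^(f(x*)) · sqrt(2π / |f''(x*)|)
        = exp(2n ln(2n/25) − 2n) · sqrt(2π · 2n / 25^2)
        = (2n/25)^(2n) e^(−2n) · sqrt(2π·2n) / 25
        = (sqrt(2π·2n) / 25) · (2n/(25e))^(2n).
This matches Γ(2n+1)/25^(2n+1) with Stirling applied to Γ.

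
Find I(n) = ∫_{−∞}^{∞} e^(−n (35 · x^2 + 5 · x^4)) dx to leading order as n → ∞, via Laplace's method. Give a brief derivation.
I(n) ~ sqrt(π/(35n))

φ(x) = 35 · x^2 + 5 · x^4 has its unique global minimum at x* = 0 (since φ'(x) = 70x + 20x^3 = 0 only at x = 0 for real x with both coefficients positive, and φ → ∞ as |x| → ∞). At x* = 0, φ(0) = 0 and φ''(0) = 70. Laplace's method then gives
  I(n) ~ sqrt(2π / (n · φ''(0))) · e^(−n φ(0)) = sqrt(2π / (70n)) = sqrt(π/(35n)).
The 5 · x^4 term contributes only at subleading order (an O(1/n) relative correction).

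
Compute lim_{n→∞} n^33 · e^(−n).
lim = 0

Exponentials with base > 1 dominate every fixed polynomial: for any fixed c, n^c / e^n → 0 as n → ∞ (e.g. by the ratio test, or since e^n grows faster than any power of n). Hence n^33 · e^(−n) = n^33 / e^n → 0.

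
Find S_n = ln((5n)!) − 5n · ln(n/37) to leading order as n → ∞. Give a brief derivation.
S_n ~ 5n · (ln 185 − 1) + O(ln n)

Stirling: ln((5n)!) = 5n ln(5n) − 5n + O(ln n).
  S_n = 5n ln(5n) − 5n − 5n ln(n/37) + O(ln n)
      = 5n ln(5n) − 5n ln n + 5n ln 37 − 5n + O(ln n)
      = 5n ln 5 + 5n ln 37 − 5n + O(ln n)
      = 5n (ln 185 − 1) + O(ln n).
Numerically ln(185) − 1 ≈ 4.2204.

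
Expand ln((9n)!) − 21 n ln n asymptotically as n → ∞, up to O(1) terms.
ln((9n)!) − 21 n ln n = −12 n ln n + 9(ln 9 − 1) n + (1/2) ln(2π·9n) + O(1/n)

Stirling: ln((9n)!) = 9n ln(9n) − 9n + (1/2) ln(2π·9n) + O(1/n).
Expand 9n ln(9n) = 9n (ln n + ln 9) = 9n ln n + 9n ln 9.
Subtract 21n ln n: leading term is (9 − 21) n ln n = −12 n ln n. The next term is 9n ln 9 − 9n = 9(ln 9 − 1) n. Then the (1/2) ln(2π·9n) correction.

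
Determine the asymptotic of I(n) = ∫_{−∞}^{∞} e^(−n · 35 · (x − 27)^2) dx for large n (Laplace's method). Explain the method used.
I(n) = sqrt(π/(35n))

Here φ(x) = 35 · (x − 27)^2 has its unique minimum at x* = 27 with φ(x*) = 0 and φ''(x*) = 70. Laplace's method gives
  I(n) ~ e^(−n φ(x*)) · sqrt(2π / (n · φ''(x*))) = sqrt(2π / (70n)) = sqrt(π/(35n)).
This is exact: substituting u = (x − 27)·sqrt(35n) gives I(n) = (1/sqrt(35n)) ∫_{−∞}^{∞} e^(−u^2) du = sqrt(π/(35n)).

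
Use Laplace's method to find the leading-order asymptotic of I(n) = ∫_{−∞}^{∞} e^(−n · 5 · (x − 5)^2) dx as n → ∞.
I(n) = sqrt(π/(5n))

Here φ(x) = 5 · (x − 5)^2 has its unique minimum at x* = 5 with φ(x*) = 0 and φ''(x*) = 10. Laplace's method gives
  I(n) ~ e^(−n φ(x*)) · sqrt(2π / (n · φ''(x*))) = sqrt(2π / (10n)) = sqrt(π/(5n)).
This is exact: substituting u = (x − 5)·sqrt(5n) gives I(n) = (1/sqrt(5n)) ∫_{−∞}^{∞} e^(−u^2) du = sqrt(π/(5n)).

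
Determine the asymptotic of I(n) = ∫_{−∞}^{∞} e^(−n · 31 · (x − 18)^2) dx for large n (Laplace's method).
I(n) = sqrt(π/(31n))

Here φ(x) = 31 · (x − 18)^2 has its unique minimum at x* = 18 with φ(x*) = 0 and φ''(x*) = 62. Laplace's method gives
  I(n) ~ e^(−n φ(x*)) · sqrt(2π / (n · φ''(x*))) = sqrt(2π / (62n)) = sqrt(π/(31n)).
This is exact: substituting u = (x − 18)·sqrt(31n) gives I(n) = (1/sqrt(31n)) ∫_{−∞}^{∞} e^(−u^2) du = sqrt(π/(31n)).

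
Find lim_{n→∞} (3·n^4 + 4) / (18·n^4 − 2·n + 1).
lim = 3/18 = 1/6

For large n the leading n^4 terms dominate both numerator and denominator. Dividing top and bottom by n^4, every other term tends to 0, leaving 3/18 = 1/6.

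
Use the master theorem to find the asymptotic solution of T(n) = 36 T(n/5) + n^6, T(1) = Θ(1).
T(n) = Θ(n^6)

log_5 36 ≈ 2.227. f(n) = n^6 dominates n^(log_5 36) since 6 > 2.227, and the regularity condition a·f(n/b) = 36·(n/5)^6 = (36/15625)·n^6 ≤ c·f(n) holds with c = 36/15625 ≈ 0.0023 < 1. So this is Case 3: T(n) = Θ(f(n)) = Θ(n^6).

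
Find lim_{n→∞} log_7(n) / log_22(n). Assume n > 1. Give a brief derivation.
lim = ln(22) / ln(7) = log_7(22)

Change of base: log_7(n) = ln n / ln 7 and log_22(n) = ln n / ln 22. The ratio is (ln n / ln 7) · (ln 22 / ln n) = ln 22 / ln 7, a constant independent of n. So the limit is ln 22 / ln 7 = log_7(22).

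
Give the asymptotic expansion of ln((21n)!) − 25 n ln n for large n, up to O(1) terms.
ln((21n)!) − 25 n ln n = −4 n ln n + 21(ln 21 − 1) n + (1/2) ln(2π·21n) + O(1/n)

Stirling: ln((21n)!) = 21n ln(21n) − 21n + (1/2) ln(2π·21n) + O(1/n).
Expand 21n ln(21n) = 21n (ln n + ln 21) = 21n ln n + 21n ln 21.
Subtract 25n ln n: leading term is (21 − 25) n ln n = −4 n ln n. The next term is 21n ln 21 − 21n = 21(ln 21 − 1) n. Then the (1/2) ln(2π·21n) correction.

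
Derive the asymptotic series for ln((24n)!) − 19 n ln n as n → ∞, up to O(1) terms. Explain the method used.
ln((24n)!) − 19 n ln n = 5 n ln n + 24(ln 24 − 1) n + (1/2) ln(2π·24n) + O(1/n)

Stirling: ln((24n)!) = 24n ln(24n) − 24n + (1/2) ln(2π·24n) + O(1/n).
Expand 24n ln(24n) = 24n (ln n + ln 24) = 24n ln n + 24n ln 24.
Subtract 19n ln n: leading term is (24 − 19) n ln n = 5 n ln n. The next term is 24n ln 24 − 24n = 24(ln 24 − 1) n. Then the (1/2) ln(2π·24n) correction.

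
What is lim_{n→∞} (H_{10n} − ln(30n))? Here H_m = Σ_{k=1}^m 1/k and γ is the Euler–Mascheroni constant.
lim = −ln 3 + γ

By Euler-Maclaurin, H_m = ln m + γ + O(1/m). So
  H_{10n} − ln(30n) = ln(10n) + γ − ln(30n) + O(1/n)
                       = ln(10/30) + γ + O(1/n).
Hence the limit is ln(10/30) + γ (= −ln 3).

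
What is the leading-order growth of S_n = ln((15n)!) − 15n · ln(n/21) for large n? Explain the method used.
S_n ~ 15n · (ln 315 − 1) + O(ln n)

Stirling: ln((15n)!) = 15n ln(15n) − 15n + O(ln n).
  S_n = 15n ln(15n) − 15n − 15n ln(n/21) + O(ln n)
      = 15n ln(15n) − 15n ln n + 15n ln 21 − 15n + O(ln n)
      = 15n ln 15 + 15n ln 21 − 15n + O(ln n)
      = 15n (ln 315 − 1) + O(ln n).
Numerically ln(315) − 1 ≈ 4.7526.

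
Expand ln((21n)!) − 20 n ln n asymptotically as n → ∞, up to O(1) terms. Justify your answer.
ln((21n)!) − 20 n ln n = n ln n + 21(ln 21 − 1) n + (1/2) ln(2π·21n) + O(1/n)

Stirling: ln((21n)!) = 21n ln(21n) − 21n + (1/2) ln(2π·21n) + O(1/n).
Expand 21n ln(21n) = 21n (ln n + ln 21) = 21n ln n + 21n ln 21.
Subtract 20n ln n: leading term is (21 − 20) n ln n = n ln n. The next term is 21n ln 21 − 21n = 21(ln 21 − 1) n. Then the (1/2) ln(2π·21n) correction.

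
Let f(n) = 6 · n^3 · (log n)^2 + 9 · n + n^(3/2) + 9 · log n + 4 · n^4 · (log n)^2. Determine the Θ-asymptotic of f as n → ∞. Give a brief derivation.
f(n) ∈ Θ(n^4 · (log n)^2)

Compare the terms by growth order. For large n, n^a · (log n)^b dominates n^a' · (log n)^b' iff a > a', or (a = a' and b > b'). Ranking the 5 terms shows the dominant one is 4 · n^4 · (log n)^2. Hence f(n) ∈ Θ(n^4 · (log n)^2).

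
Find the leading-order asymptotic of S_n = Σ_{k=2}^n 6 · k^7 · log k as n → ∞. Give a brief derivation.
S_n ~ 3 · n^8 log n / 4 − 3 · n^8 / 32

By integral comparison, S_n = ∫_1^n 6 · x^7 · log x dx + O(n^7 · log n). For the integral, ∫ x^7 log x dx = n^8 log n / 8 − n^8/64 (integration by parts). Hence S_n ~ 3 · n^8 log n / 4 − 3 · n^8 / 32.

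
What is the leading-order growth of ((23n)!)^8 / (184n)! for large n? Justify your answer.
((23n)!)^8/(184n)! ~ ((2π·23n)^(7/2) / sqrt(8)) · 8^(−8·23n)  →  0

Write N = 23n. Stirling: N! ~ sqrt(2π N)(N/e)^N and (8N)! ~ sqrt(2π·8N)·(8N/e)^(8N).
  (N!)^8/(8N)! ~ (2π N)^(8/2) (N/e)^(8N) / [sqrt(2π·8N) (8N/e)^(8N)]
     = (2π N)^(8/2) / sqrt(2π·8N) · (N/(8N))^(8N)
     = (2π N)^((8−1)/2) / sqrt(8) · 8^(−8N).
Since 8^8 > 1, the factor 8^(−8N) decays exponentially, so the ratio → 0. Substituting N = 23n gives the stated form.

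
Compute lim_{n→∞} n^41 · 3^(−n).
lim = 0

Exponentials with base > 1 dominate every fixed polynomial: for any fixed c, n^c / 3^n → 0 as n → ∞ (e.g. by the ratio test, or by writing 3^n = e^(n ln 3) and noting e^(n ln 3) / n^c → ∞). Hence n^41 · 3^(−n) = n^41 / 3^n → 0.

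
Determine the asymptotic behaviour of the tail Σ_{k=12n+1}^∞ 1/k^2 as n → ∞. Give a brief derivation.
Σ_{k>12n} 1/k^2 ~ 1/(1 · (12n))

Compare to the integral: ∫_{12n}^∞ x^(−2) dx = [−x^(−1)/1]_{12n}^∞ = 1/((2−1)·(12n)). Euler-Maclaurin then gives
  Σ_{k>12n} 1/k^2 = ∫_{12n}^∞ dx/x^2 − 1/(2·(12n)^2) + O(1/(12n)^3).
(Equivalently this is ζ(2) − Σ_{k≤12n} 1/k^2.)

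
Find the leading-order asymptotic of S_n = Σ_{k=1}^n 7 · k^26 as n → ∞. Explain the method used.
S_n ~ 7 · n^27 / 27

By integral comparison (Euler-Maclaurin), Σ_{k=1}^n 7 · k^26 = 7 · ∫_0^n x^26 dx + O(n^26) = 7 · n^27/27 + O(n^26). (Equivalently, Faulhaber's formula gives the same leading term.)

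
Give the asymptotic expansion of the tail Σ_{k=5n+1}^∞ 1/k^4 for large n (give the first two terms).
Σ_{k>5n} 1/k^4 = 1/(3 · (5n)^3) − 1/(2 · (5n)^4) + O(1/(5n)^5)

Compare to the integral: ∫_{5n}^∞ x^(−4) dx = [−x^(−3)/3]_{5n}^∞ = 1/((4−1)·(5n)^3). The Euler-Maclaurin correction adds −f(5n)/2 = −1/(2·(5n)^4). Euler-Maclaurin then gives
  Σ_{k>5n} 1/k^4 = ∫_{5n}^∞ dx/x^4 − 1/(2·(5n)^4) + O(1/(5n)^5).
(Equivalently this is ζ(4) − Σ_{k≤5n} 1/k^4.)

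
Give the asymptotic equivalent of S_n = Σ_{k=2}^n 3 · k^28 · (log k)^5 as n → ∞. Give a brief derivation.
S_n ~ 3 · n^29 · (log n)^5 / 29

By integral comparison, S_n = ∫_1^n 3 · x^28 · (log x)^5 dx + O(n^28 · (log n)^5). For the integral, the leading term of ∫_1^n x^28 (log x)^5 dx is n^29/29 · (log n)^5 (by repeated integration by parts; each step lowers the log-exponent and produces a relatively O(1/log n) correction). Hence S_n ~ 3 · n^29 · (log n)^5 / 29.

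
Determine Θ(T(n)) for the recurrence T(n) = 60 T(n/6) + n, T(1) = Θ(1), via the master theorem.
T(n) = Θ(n^(log_6 60))

Master theorem: compare f(n) = n to n^(log_6 60) where log_6 60 ≈ 2.285. Since 1 < log_6 60, we have f(n) = O(n^(log_6 60 − ε)) for some ε > 0 — Case 1. Hence T(n) = Θ(n^(log_6 60)).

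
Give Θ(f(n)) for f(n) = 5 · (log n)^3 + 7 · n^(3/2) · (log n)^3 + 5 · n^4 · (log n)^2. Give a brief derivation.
f(n) ∈ Θ(n^4 · (log n)^2)

Compare the terms by growth order. For large n, n^a · (log n)^b dominates n^a' · (log n)^b' iff a > a', or (a = a' and b > b'). Ranking the 3 terms shows the dominant one is 5 · n^4 · (log n)^2. Hence f(n) ∈ Θ(n^4 · (log n)^2).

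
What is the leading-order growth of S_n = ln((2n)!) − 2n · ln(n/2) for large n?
S_n ~ 2n · (ln 4 − 1) + O(ln n)

Stirling: ln((2n)!) = 2n ln(2n) − 2n + O(ln n).
  S_n = 2n ln(2n) − 2n − 2n ln(n/2) + O(ln n)
      = 2n ln(2n) − 2n ln n + 2n ln 2 − 2n + O(ln n)
      = 2n ln 2 + 2n ln 2 − 2n + O(ln n)
      = 2n (ln 4 − 1) + O(ln n).
Numerically ln(4) − 1 ≈ 0.3863.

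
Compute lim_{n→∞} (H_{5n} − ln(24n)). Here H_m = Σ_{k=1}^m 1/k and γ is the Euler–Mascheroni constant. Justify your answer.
lim = ln(5/24) + γ

By Euler-Maclaurin, H_m = ln m + γ + O(1/m). So
  H_{5n} − ln(24n) = ln(5n) + γ − ln(24n) + O(1/n)
                       = ln(5/24) + γ + O(1/n).
Hence the limit is ln(5/24) + γ.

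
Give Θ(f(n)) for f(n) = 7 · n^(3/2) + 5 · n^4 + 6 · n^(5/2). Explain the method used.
f(n) ∈ Θ(n^4)

Compare the terms by growth order. For large n, n^a · (log n)^b dominates n^a' · (log n)^b' iff a > a', or (a = a' and b > b'). Ranking the 3 terms shows the dominant one is 5 · n^4. Hence f(n) ∈ Θ(n^4).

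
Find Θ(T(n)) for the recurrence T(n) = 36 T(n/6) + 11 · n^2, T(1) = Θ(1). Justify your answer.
T(n) = Θ(n^2 log n)

log_6 36 = 2, and f(n) = 11 · n^2 = Θ(n^(log_6 36)). This is Case 2 of the master theorem: T(n) = Θ(f(n) · log n) = Θ(n^2 log n).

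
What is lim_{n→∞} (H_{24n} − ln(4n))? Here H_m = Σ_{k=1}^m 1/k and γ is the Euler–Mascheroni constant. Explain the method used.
lim = ln 6 + γ

By Euler-Maclaurin, H_m = ln m + γ + O(1/m). So
  H_{24n} − ln(4n) = ln(24n) + γ − ln(4n) + O(1/n)
                       = ln(24/4) + γ + O(1/n).
Hence the limit is ln(24/4) + γ (= ln 6).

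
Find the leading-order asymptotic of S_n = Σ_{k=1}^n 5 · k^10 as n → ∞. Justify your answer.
S_n ~ 5 · n^11 / 11

By integral comparison (Euler-Maclaurin), Σ_{k=1}^n 5 · k^10 = 5 · ∫_0^n x^10 dx + O(n^10) = 5 · n^11/11 + O(n^10). (Equivalently, Faulhaber's formula gives the same leading term.)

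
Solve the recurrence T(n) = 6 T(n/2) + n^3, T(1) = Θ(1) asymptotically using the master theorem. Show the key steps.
T(n) = Θ(n^3)

log_2 6 ≈ 2.585. f(n) = n^3 dominates n^(log_2 6) since 3 > 2.585, and the regularity condition a·f(n/b) = 6·(n/2)^3 = (6/8)·n^3 ≤ c·f(n) holds with c = 6/8 ≈ 0.75 < 1. So this is Case 3: T(n) = Θ(f(n)) = Θ(n^3).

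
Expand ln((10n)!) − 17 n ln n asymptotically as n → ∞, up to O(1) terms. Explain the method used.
ln((10n)!) − 17 n ln n = −7 n ln n + 10(ln 10 − 1) n + (1/2) ln(2π·10n) + O(1/n)

Stirling: ln((10n)!) = 10n ln(10n) − 10n + (1/2) ln(2π·10n) + O(1/n).
Expand 10n ln(10n) = 10n (ln n + ln 10) = 10n ln n + 10n ln 10.
Subtract 17n ln n: leading term is (10 − 17) n ln n = −7 n ln n. The next term is 10n ln 10 − 10n = 10(ln 10 − 1) n. Then the (1/2) ln(2π·10n) correction.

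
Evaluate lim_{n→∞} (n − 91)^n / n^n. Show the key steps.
lim = e^(−91)

Rewrite as (1 − 91/n)^(n). By the standard limit (1 + x/n)^n → e^x, we have (1 − 91/n)^n → e^(−91), and raising to the 1st power gives e^(−91).
More precisely, ln[(1 − 91/n)^(n)] = n · ln(1 − 91/n) = n · (-91/n + O(1/n^2)) = -91 + O(1/n) → -91.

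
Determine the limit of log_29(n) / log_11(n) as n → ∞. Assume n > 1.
lim = ln(11) / ln(29) = log_29(11)

Change of base: log_29(n) = ln n / ln 29 and log_11(n) = ln n / ln 11. The ratio is (ln n / ln 29) · (ln 11 / ln n) = ln 11 / ln 29, a constant independent of n. So the limit is ln 11 / ln 29 = log_29(11).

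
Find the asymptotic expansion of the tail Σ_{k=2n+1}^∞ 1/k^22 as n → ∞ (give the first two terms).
Σ_{k>2n} 1/k^22 = 1/(21 · (2n)^21) − 1/(2 · (2n)^22) + O(1/(2n)^23)

Compare to the integral: ∫_{2n}^∞ x^(−22) dx = [−x^(−21)/21]_{2n}^∞ = 1/((22−1)·(2n)^21). The Euler-Maclaurin correction adds −f(2n)/2 = −1/(2·(2n)^22). Euler-Maclaurin then gives
  Σ_{k>2n} 1/k^22 = ∫_{2n}^∞ dx/x^22 − 1/(2·(2n)^22) + O(1/(2n)^23).
(Equivalently this is ζ(22) − Σ_{k≤2n} 1/k^22.)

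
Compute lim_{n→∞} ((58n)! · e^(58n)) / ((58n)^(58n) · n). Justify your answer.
lim = 0

Stirling: (58n)! ~ sqrt(2π·58n) · (58n/e)^(58n). Hence
  (58n)! · e^(58n) / (58n)^(58n) ~ sqrt(2π·58n).
Dividing by n: sqrt(2π·58n) / n = sqrt(2π·58) · n^((1−2)/2), so the expression behaves like sqrt(2π·58) · n^((1−2)/2) → 0.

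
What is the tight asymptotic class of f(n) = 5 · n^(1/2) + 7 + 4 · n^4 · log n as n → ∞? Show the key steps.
f(n) ∈ Θ(n^4 · log n)

Compare the terms by growth order. For large n, n^a · (log n)^b dominates n^a' · (log n)^b' iff a > a', or (a = a' and b > b'). Ranking the 3 terms shows the dominant one is 4 · n^4 · log n. Hence f(n) ∈ Θ(n^4 · log n).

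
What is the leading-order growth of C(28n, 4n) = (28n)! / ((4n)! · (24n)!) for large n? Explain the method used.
C(28n, 4n) ~ (823543/46656)^(4n) · sqrt(7/(12π·4n))

Write N = 4n. Apply Stirling to each factorial:
  (7N)! ~ sqrt(2π·7N) · (7N/e)^(7N),
  N! ~ sqrt(2π N) · (N/e)^N,
  (6N)! ~ sqrt(2π·6N) · (6N/e)^(6N).
The exponential factors combine to (7N)^(7N) / (N^N · (6N)^(6N)) = 7^(7N)/6^(6N) = (7^7/6^6)^N = (823543/46656)^N.
The square-root prefactors combine to sqrt(2π·7N) / (sqrt(2π N)·sqrt(2π·6N)) = sqrt(7 / (2π·6·N)) = sqrt(7/(12π·4n)).
Substituting N = 4n: C(28n, 4n) ~ (823543/46656)^(4n) · sqrt(7/(12π·4n)).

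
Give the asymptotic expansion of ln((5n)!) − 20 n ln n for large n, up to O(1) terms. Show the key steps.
ln((5n)!) − 20 n ln n = −15 n ln n + 5(ln 5 − 1) n + (1/2) ln(2π·5n) + O(1/n)

Stirling: ln((5n)!) = 5n ln(5n) − 5n + (1/2) ln(2π·5n) + O(1/n).
Expand 5n ln(5n) = 5n (ln n + ln 5) = 5n ln n + 5n ln 5.
Subtract 20n ln n: leading term is (5 − 20) n ln n = −15 n ln n. The next term is 5n ln 5 − 5n = 5(ln 5 − 1) n. Then the (1/2) ln(2π·5n) correction.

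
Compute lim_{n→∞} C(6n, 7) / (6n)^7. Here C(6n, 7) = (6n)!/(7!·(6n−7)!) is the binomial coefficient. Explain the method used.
lim = 1/7! = 1/5040

With N = 6n → ∞: C(N, 7) / N^7 = [N(N−1)…(N−6)] / (7! · N^7) = (1/7!) · 1 · (1 − 1/(6n)) · … · (1 − 6/(6n)). Each factor → 1 as N → ∞, so the limit is 1/7! = 1/5040.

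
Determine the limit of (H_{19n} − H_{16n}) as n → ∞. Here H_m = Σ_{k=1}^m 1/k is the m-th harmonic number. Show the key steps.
lim = ln(19/16)

Euler-Maclaurin gives H_m = ln m + γ + 1/(2m) + O(1/m^2). The γ and O(1/m) terms cancel in the difference:
  H_{19n} − H_{16n} = ln(19n) − ln(16n) + O(1/n) = ln(19/16) + O(1/n).
Hence the limit is ln(19/16).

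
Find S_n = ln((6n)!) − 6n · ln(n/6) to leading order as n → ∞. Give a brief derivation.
S_n ~ 6n · (ln 36 − 1) + O(ln n)

Stirling: ln((6n)!) = 6n ln(6n) − 6n + O(ln n).
  S_n = 6n ln(6n) − 6n − 6n ln(n/6) + O(ln n)
      = 6n ln(6n) − 6n ln n + 6n ln 6 − 6n + O(ln n)
      = 6n ln 6 + 6n ln 6 − 6n + O(ln n)
      = 6n (ln 36 − 1) + O(ln n).
Numerically ln(36) − 1 ≈ 2.5835.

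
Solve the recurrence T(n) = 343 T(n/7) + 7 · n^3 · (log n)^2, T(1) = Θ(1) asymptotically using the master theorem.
T(n) = Θ(n^3 · (log n)^3)

Here log_7 343 = 3 and f(n) = 7 · n^3 · (log n)^2 = Θ(n^(log_7 343) · (log n)^2). This is the extended Case 2 of the master theorem (f matches the critical exponent up to log factors), giving T(n) = Θ(n^(log_7 343) · (log n)^(2+1)) = Θ(n^3 · (log n)^3).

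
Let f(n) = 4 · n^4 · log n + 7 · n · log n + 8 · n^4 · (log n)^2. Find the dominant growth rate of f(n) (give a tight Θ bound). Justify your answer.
f(n) ∈ Θ(n^4 · (log n)^2)

Compare the terms by growth order. For large n, n^a · (log n)^b dominates n^a' · (log n)^b' iff a > a', or (a = a' and b > b'). Ranking the 3 terms shows the dominant one is 8 · n^4 · (log n)^2. Hence f(n) ∈ Θ(n^4 · (log n)^2).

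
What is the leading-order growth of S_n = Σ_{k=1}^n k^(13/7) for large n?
S_n ~ (7/20) · n^(20/7)

Integral comparison: Σ_{k=1}^n k^(13/7) = ∫_0^n x^(13/7) dx + O(n^(13/7)). The integral is n^(1 + 13/7) / (1 + 13/7) = n^((13+7)/7) / ((13+7)/7) = (7/20) · n^(20/7).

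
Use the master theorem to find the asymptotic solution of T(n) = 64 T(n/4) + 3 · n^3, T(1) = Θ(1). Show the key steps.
T(n) = Θ(n^3 log n)

log_4 64 = 3, and f(n) = 3 · n^3 = Θ(n^(log_4 64)). This is Case 2 of the master theorem: T(n) = Θ(f(n) · log n) = Θ(n^3 log n).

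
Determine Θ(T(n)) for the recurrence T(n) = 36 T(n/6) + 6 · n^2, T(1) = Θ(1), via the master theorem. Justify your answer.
T(n) = Θ(n^2 log n)

log_6 36 = 2, and f(n) = 6 · n^2 = Θ(n^(log_6 36)). This is Case 2 of the master theorem: T(n) = Θ(f(n) · log n) = Θ(n^2 log n).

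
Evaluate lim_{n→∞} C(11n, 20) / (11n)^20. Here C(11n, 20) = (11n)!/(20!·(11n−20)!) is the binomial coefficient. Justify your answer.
lim = 1/20! = 1/2432902008176640000

With N = 11n → ∞: C(N, 20) / N^20 = [N(N−1)…(N−19)] / (20! · N^20) = (1/20!) · 1 · (1 − 1/(11n)) · … · (1 − 19/(11n)). Each factor → 1 as N → ∞, so the limit is 1/20! = 1/2432902008176640000.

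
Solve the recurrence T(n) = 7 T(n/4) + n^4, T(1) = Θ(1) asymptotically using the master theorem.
T(n) = Θ(n^4)

log_4 7 ≈ 1.404. f(n) = n^4 dominates n^(log_4 7) since 4 > 1.404, and the regularity condition a·f(n/b) = 7·(n/4)^4 = (7/256)·n^4 ≤ c·f(n) holds with c = 7/256 ≈ 0.0273 < 1. So this is Case 3: T(n) = Θ(f(n)) = Θ(n^4).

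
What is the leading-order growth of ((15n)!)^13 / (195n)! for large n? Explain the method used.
((15n)!)^13/(195n)! ~ ((2π·15n)^(12/2) / sqrt(13)) · 13^(−13·15n)  →  0

Write N = 15n. Stirling: N! ~ sqrt(2π N)(N/e)^N and (13N)! ~ sqrt(2π·13N)·(13N/e)^(13N).
  (N!)^13/(13N)! ~ (2π N)^(13/2) (N/e)^(13N) / [sqrt(2π·13N) (13N/e)^(13N)]
     = (2π N)^(13/2) / sqrt(2π·13N) · (N/(13N))^(13N)
     = (2π N)^((13−1)/2) / sqrt(13) · 13^(−13N).
Since 13^13 > 1, the factor 13^(−13N) decays exponentially, so the ratio → 0. Substituting N = 15n gives the stated form.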